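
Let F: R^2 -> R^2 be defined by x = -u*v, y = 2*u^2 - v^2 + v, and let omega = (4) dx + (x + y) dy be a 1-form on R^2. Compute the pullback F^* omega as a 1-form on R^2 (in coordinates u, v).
F^* omega = (8*u^3 - 4*u^2*v - 4*u*v^2 + 4*u*v - 4*v) du + (-4*u^2*v + 2*u^2 + 2*u*v^2 - u*v - 4*u + 2*v^3 - 3*v^2 + v) dv

Using F^*(f dg) = (f ∘ F) d(g ∘ F), substitute each coordinate x_i by F_i(u, v) in f_i, and replace dx_i by d F_i = (∂F_i/∂u) du + (∂F_i/∂v) dv.
  For the x component: f_1(F) = 4; d F_1 = (-v) du + (-u) dv
  For the y component: f_2(F) = 2*u^2 - u*v - v^2 + v; d F_2 = (4*u) du + (1 - 2*v) dv
Combining and collecting du, dv coefficients:
  coeff of du: 8*u^3 - 4*u^2*v - 4*u*v^2 + 4*u*v - 4*v
  coeff of dv: -4*u^2*v + 2*u^2 + 2*u*v^2 - u*v - 4*u + 2*v^3 - 3*v^2 + v
F^* omega = (8*u^3 - 4*u^2*v - 4*u*v^2 + 4*u*v - 4*v) du + (-4*u^2*v + 2*u^2 + 2*u*v^2 - u*v - 4*u + 2*v^3 - 3*v^2 + v) dv.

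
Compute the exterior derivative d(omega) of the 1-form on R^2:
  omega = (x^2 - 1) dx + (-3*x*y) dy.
d(omega) = (-3*y) dx ∧ dy

For a 1-form omega = sum_i f_i dx_i, the exterior derivative is
  d(omega) = sum_{i < j} (∂f_j/∂x_i - ∂f_i/∂x_j) dx_i ∧ dx_j.
  coefficient of dx ∧ dy: ∂f_2/∂x - ∂f_1/∂y = ∂(-3*x*y)/∂x - ∂(x^2 - 1)/∂y = -3*y
Assembling: d(omega) = (-3*y) dx ∧ dy.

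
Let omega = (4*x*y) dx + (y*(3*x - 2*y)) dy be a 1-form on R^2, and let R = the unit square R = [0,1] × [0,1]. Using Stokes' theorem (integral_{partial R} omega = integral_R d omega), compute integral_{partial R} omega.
integral_(partial R) omega = -1/2

Stokes: integral_partial_R omega = integral_R d omega with d omega = (∂Q/∂x - ∂P/∂y) dx ∧ dy.
  ∂Q/∂x = 3*y
  ∂P/∂y = 4*x
  integrand = ∂Q/∂x - ∂P/∂y = -4*x + 3*y.
Integrating over R: integral_0^1 integral_0^1 (-4*x + 3*y) dx dy = -1/2.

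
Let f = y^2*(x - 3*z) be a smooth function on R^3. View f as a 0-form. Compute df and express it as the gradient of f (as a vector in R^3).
df = (y^2) dx + (2*y*(x - 3*z)) dy + (-3*y^2) dz; grad f = (y^2, 2*y*(x - 3*z), -3*y^2)

For a 0-form f, d f = (∂f/∂x) dx + (∂f/∂y) dy + (∂f/∂z) dz. The components of the vector representation are exactly the entries of grad f in Cartesian coordinates:
  ∂f/∂x = y^2
  ∂f/∂y = 2*y*(x - 3*z)
  ∂f/∂z = -3*y^2.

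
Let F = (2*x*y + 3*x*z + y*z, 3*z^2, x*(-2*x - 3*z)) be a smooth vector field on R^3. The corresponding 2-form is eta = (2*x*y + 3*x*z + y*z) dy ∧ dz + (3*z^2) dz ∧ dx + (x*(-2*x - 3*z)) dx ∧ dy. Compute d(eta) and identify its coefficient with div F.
d(eta) = (-3*x + 2*y + 3*z) dx ∧ dy ∧ dz; div F = -3*x + 2*y + 3*z

For a 2-form in R^3 of the form above, applying d gives a 3-form with coefficient ∂P/∂x + ∂Q/∂y + ∂R/∂z:
  ∂P/∂x = 2*y + 3*z
  ∂Q/∂y = 0
  ∂R/∂z = -3*x
Sum = -3*x + 2*y + 3*z, which is exactly div F.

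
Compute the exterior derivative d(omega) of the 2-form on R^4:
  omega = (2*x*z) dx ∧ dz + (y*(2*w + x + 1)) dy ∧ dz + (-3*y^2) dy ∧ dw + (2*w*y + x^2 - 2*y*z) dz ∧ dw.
d(omega) = (y) dx ∧ dy ∧ dz + (2*w + 2*y - 2*z) dy ∧ dz ∧ dw + (2*x) dx ∧ dz ∧ dw

For a 2-form omega = sum_{i<j} g_{ij} dx_i ∧ dx_j, the exterior derivative is
  d(omega) = sum_{i<j} d(g_{ij}) ∧ dx_i ∧ dx_j = sum_{i<j, k} (∂g_{ij}/∂x_k) dx_k ∧ dx_i ∧ dx_j.
Expand each term, using dx_k ∧ dx_i ∧ dx_j = sgn(permutation) dx_{(a)} ∧ dx_{(b)} ∧ dx_{(c)} with (a < b < c) sorted:
  d(y*(2*w + x + 1)) includes (∂/∂x)(y*(2*w + x + 1)) dx = (y) dx, which multiplied by dy ∧ dz gives (y) dx ∧ dy ∧ dz
  d(y*(2*w + x + 1)) includes (∂/∂w)(y*(2*w + x + 1)) dw = (2*y) dw, which multiplied by dy ∧ dz gives (2*y) dy ∧ dz ∧ dw
  d(2*w*y + x^2 - 2*y*z) includes (∂/∂x)(2*w*y + x^2 - 2*y*z) dx = (2*x) dx, which multiplied by dz ∧ dw gives (2*x) dx ∧ dz ∧ dw
  d(2*w*y + x^2 - 2*y*z) includes (∂/∂y)(2*w*y + x^2 - 2*y*z) dy = (2*w - 2*z) dy, which multiplied by dz ∧ dw gives (2*w - 2*z) dy ∧ dz ∧ dw
Collecting like 3-forms: d(omega) = (y) dx ∧ dy ∧ dz + (2*w + 2*y - 2*z) dy ∧ dz ∧ dw + (2*x) dx ∧ dz ∧ dw.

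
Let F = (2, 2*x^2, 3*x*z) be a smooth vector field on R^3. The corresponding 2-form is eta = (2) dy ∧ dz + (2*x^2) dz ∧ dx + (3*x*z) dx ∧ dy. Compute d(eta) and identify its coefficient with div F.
d(eta) = (3*x) dx ∧ dy ∧ dz; div F = 3*x

For a 2-form in R^3 of the form above, applying d gives a 3-form with coefficient ∂P/∂x + ∂Q/∂y + ∂R/∂z:
  ∂P/∂x = 0
  ∂Q/∂y = 0
  ∂R/∂z = 3*x
Sum = 3*x, which is exactly div F.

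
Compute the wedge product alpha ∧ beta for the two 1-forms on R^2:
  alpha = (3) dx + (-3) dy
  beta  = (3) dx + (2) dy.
alpha ∧ beta = (15) dx ∧ dy

Distribute the wedge, using dx_i ∧ dx_j = -dx_j ∧ dx_i and dx_i ∧ dx_i = 0. For each pair (i, j) with i < j, the coefficient of dx_i ∧ dx_j in alpha ∧ beta is (alpha_i * beta_j - alpha_j * beta_i). Collecting: alpha ∧ beta = (15) dx ∧ dy.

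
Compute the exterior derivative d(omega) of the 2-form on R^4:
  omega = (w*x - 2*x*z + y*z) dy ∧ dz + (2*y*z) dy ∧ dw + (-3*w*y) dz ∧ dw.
d(omega) = (w - 2*z) dx ∧ dy ∧ dz + (-3*w + x - 2*y) dy ∧ dz ∧ dw

For a 2-form omega = sum_{i<j} g_{ij} dx_i ∧ dx_j, the exterior derivative is
  d(omega) = sum_{i<j} d(g_{ij}) ∧ dx_i ∧ dx_j = sum_{i<j, k} (∂g_{ij}/∂x_k) dx_k ∧ dx_i ∧ dx_j.
Expand each term, using dx_k ∧ dx_i ∧ dx_j = sgn(permutation) dx_{(a)} ∧ dx_{(b)} ∧ dx_{(c)} with (a < b < c) sorted:
  d(w*x - 2*x*z + y*z) includes (∂/∂x)(w*x - 2*x*z + y*z) dx = (w - 2*z) dx, which multiplied by dy ∧ dz gives (w - 2*z) dx ∧ dy ∧ dz
  d(w*x - 2*x*z + y*z) includes (∂/∂w)(w*x - 2*x*z + y*z) dw = (x) dw, which multiplied by dy ∧ dz gives (x) dy ∧ dz ∧ dw
  d(2*y*z) includes (∂/∂z)(2*y*z) dz = (2*y) dz, which multiplied by dy ∧ dw gives (-2*y) dy ∧ dz ∧ dw
  d(-3*w*y) includes (∂/∂y)(-3*w*y) dy = (-3*w) dy, which multiplied by dz ∧ dw gives (-3*w) dy ∧ dz ∧ dw
Collecting like 3-forms: d(omega) = (w - 2*z) dx ∧ dy ∧ dz + (-3*w + x - 2*y) dy ∧ dz ∧ dw.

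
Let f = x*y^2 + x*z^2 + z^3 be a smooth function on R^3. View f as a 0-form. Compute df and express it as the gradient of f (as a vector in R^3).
df = (y^2 + z^2) dx + (2*x*y) dy + (z*(2*x + 3*z)) dz; grad f = (y^2 + z^2, 2*x*y, z*(2*x + 3*z))

For a 0-form f, d f = (∂f/∂x) dx + (∂f/∂y) dy + (∂f/∂z) dz. The components of the vector representation are exactly the entries of grad f in Cartesian coordinates:
  ∂f/∂x = y^2 + z^2
  ∂f/∂y = 2*x*y
  ∂f/∂z = z*(2*x + 3*z).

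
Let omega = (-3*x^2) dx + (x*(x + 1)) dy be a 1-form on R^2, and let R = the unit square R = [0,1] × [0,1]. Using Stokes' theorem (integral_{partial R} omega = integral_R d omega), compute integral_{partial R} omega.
integral_(partial R) omega = 2

Stokes: integral_partial_R omega = integral_R d omega with d omega = (∂Q/∂x - ∂P/∂y) dx ∧ dy.
  ∂Q/∂x = 2*x + 1
  ∂P/∂y = 0
  integrand = ∂Q/∂x - ∂P/∂y = 2*x + 1.
Integrating over R: integral_0^1 integral_0^1 (2*x + 1) dx dy = 2.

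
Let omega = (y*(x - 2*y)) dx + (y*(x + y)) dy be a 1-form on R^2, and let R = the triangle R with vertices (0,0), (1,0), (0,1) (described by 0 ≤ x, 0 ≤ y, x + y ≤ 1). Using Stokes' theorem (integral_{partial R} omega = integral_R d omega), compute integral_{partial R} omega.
integral_(partial R) omega = 2/3

Stokes: integral_partial_R omega = integral_R d omega with d omega = (∂Q/∂x - ∂P/∂y) dx ∧ dy.
  ∂Q/∂x = y
  ∂P/∂y = x - 4*y
  integrand = ∂Q/∂x - ∂P/∂y = -x + 5*y.
Integrating over R: integral_0^1 integral_0^{1-x} (-x + 5*y) dy dx = 2/3.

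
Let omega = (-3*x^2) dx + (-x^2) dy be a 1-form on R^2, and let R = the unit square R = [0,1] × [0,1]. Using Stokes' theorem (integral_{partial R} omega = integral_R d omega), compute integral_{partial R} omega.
integral_(partial R) omega = -1

Stokes: integral_partial_R omega = integral_R d omega with d omega = (∂Q/∂x - ∂P/∂y) dx ∧ dy.
  ∂Q/∂x = -2*x
  ∂P/∂y = 0
  integrand = ∂Q/∂x - ∂P/∂y = -2*x.
Integrating over R: integral_0^1 integral_0^1 (-2*x) dx dy = -1.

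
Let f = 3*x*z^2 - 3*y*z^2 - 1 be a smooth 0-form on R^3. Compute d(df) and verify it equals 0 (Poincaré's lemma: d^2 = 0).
d(df) = 0

Step 1: df = sum_i (∂f/∂x_i) dx_i = (3*z^2) dx + (-3*z^2) dy + (6*z*(x - y)) dz.
Step 2: Apply d again. Using the 1-form formula, the coefficient of dx ∧ dy in d(df) is ∂^2 f/∂x ∂y - ∂^2 f/∂y ∂x = (0) - (0) = 0 (equality of mixed partials for smooth f).
Similarly for dx ∧ dz and dy ∧ dz — all coefficients vanish. So d(df) = 0.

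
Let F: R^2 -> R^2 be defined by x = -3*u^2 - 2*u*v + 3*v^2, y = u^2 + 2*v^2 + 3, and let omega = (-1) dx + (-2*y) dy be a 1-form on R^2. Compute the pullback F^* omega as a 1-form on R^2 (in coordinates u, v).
F^* omega = (-4*u^3 - 8*u*v^2 - 6*u + 2*v) du + (-8*u^2*v + 2*u - 16*v^3 - 30*v) dv

Using F^*(f dg) = (f ∘ F) d(g ∘ F), substitute each coordinate x_i by F_i(u, v) in f_i, and replace dx_i by d F_i = (∂F_i/∂u) du + (∂F_i/∂v) dv.
  For the x component: f_1(F) = -1; d F_1 = (-6*u - 2*v) du + (-2*u + 6*v) dv
  For the y component: f_2(F) = -2*u^2 - 4*v^2 - 6; d F_2 = (2*u) du + (4*v) dv
Combining and collecting du, dv coefficients:
  coeff of du: -4*u^3 - 8*u*v^2 - 6*u + 2*v
  coeff of dv: -8*u^2*v + 2*u - 16*v^3 - 30*v
F^* omega = (-4*u^3 - 8*u*v^2 - 6*u + 2*v) du + (-8*u^2*v + 2*u - 16*v^3 - 30*v) dv.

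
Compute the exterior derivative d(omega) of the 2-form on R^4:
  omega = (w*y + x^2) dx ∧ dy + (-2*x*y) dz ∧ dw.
d(omega) = (y) dx ∧ dy ∧ dw + (-2*y) dx ∧ dz ∧ dw + (-2*x) dy ∧ dz ∧ dw

For a 2-form omega = sum_{i<j} g_{ij} dx_i ∧ dx_j, the exterior derivative is
  d(omega) = sum_{i<j} d(g_{ij}) ∧ dx_i ∧ dx_j = sum_{i<j, k} (∂g_{ij}/∂x_k) dx_k ∧ dx_i ∧ dx_j.
Expand each term, using dx_k ∧ dx_i ∧ dx_j = sgn(permutation) dx_{(a)} ∧ dx_{(b)} ∧ dx_{(c)} with (a < b < c) sorted:
  d(w*y + x^2) includes (∂/∂w)(w*y + x^2) dw = (y) dw, which multiplied by dx ∧ dy gives (y) dx ∧ dy ∧ dw
  d(-2*x*y) includes (∂/∂x)(-2*x*y) dx = (-2*y) dx, which multiplied by dz ∧ dw gives (-2*y) dx ∧ dz ∧ dw
  d(-2*x*y) includes (∂/∂y)(-2*x*y) dy = (-2*x) dy, which multiplied by dz ∧ dw gives (-2*x) dy ∧ dz ∧ dw
Collecting like 3-forms: d(omega) = (y) dx ∧ dy ∧ dw + (-2*y) dx ∧ dz ∧ dw + (-2*x) dy ∧ dz ∧ dw.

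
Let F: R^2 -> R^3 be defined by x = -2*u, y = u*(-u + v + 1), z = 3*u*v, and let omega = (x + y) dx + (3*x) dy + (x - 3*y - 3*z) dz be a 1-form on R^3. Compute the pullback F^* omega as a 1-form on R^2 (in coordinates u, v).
F^* omega = (u*(9*u*v + 14*u - 36*v^2 - 23*v - 4)) du + (u^2*(9*u - 36*v - 21)) dv

Using F^*(f dg) = (f ∘ F) d(g ∘ F), substitute each coordinate x_i by F_i(u, v) in f_i, and replace dx_i by d F_i = (∂F_i/∂u) du + (∂F_i/∂v) dv.
  For the x component: f_1(F) = u*(-u + v - 1); d F_1 = (-2) du + (0) dv
  For the y component: f_2(F) = -6*u; d F_2 = (-2*u + v + 1) du + (u) dv
  For the z component: f_3(F) = u*(3*u - 12*v - 5); d F_3 = (3*v) du + (3*u) dv
Combining and collecting du, dv coefficients:
  coeff of du: u*(9*u*v + 14*u - 36*v^2 - 23*v - 4)
  coeff of dv: u^2*(9*u - 36*v - 21)
F^* omega = (u*(9*u*v + 14*u - 36*v^2 - 23*v - 4)) du + (u^2*(9*u - 36*v - 21)) dv.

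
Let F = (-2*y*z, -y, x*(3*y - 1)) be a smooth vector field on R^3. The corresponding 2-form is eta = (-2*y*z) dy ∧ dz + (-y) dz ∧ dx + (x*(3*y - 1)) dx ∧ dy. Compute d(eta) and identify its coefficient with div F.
d(eta) = (-1) dx ∧ dy ∧ dz; div F = -1

For a 2-form in R^3 of the form above, applying d gives a 3-form with coefficient ∂P/∂x + ∂Q/∂y + ∂R/∂z:
  ∂P/∂x = 0
  ∂Q/∂y = -1
  ∂R/∂z = 0
Sum = -1, which is exactly div F.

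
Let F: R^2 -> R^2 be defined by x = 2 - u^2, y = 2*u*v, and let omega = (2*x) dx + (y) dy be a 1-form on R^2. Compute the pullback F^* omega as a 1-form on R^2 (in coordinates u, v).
F^* omega = (4*u*(u^2 + v^2 - 2)) du + (4*u^2*v) dv

Using F^*(f dg) = (f ∘ F) d(g ∘ F), substitute each coordinate x_i by F_i(u, v) in f_i, and replace dx_i by d F_i = (∂F_i/∂u) du + (∂F_i/∂v) dv.
  For the x component: f_1(F) = 4 - 2*u^2; d F_1 = (-2*u) du + (0) dv
  For the y component: f_2(F) = 2*u*v; d F_2 = (2*v) du + (2*u) dv
Combining and collecting du, dv coefficients:
  coeff of du: 4*u*(u^2 + v^2 - 2)
  coeff of dv: 4*u^2*v
F^* omega = (4*u*(u^2 + v^2 - 2)) du + (4*u^2*v) dv.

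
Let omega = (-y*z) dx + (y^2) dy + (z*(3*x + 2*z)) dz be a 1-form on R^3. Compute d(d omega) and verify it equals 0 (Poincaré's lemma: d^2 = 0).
d(d omega) = 0

Step 1: d omega = sum_{i<j} (∂f_j/∂x_i - ∂f_i/∂x_j) dx_i ∧ dx_j:
  coeff of dx ∧ dy: z
  coeff of dx ∧ dz: y + 3*z
  coeff of dy ∧ dz: 0
Step 2: Apply d again to each 2-form coefficient. The only possible 3-form in R^3 is dx ∧ dy ∧ dz, with coefficient
  ∂(coeff of dy∧dz)/∂x - ∂(coeff of dx∧dz)/∂y + ∂(coeff of dx∧dy)/∂z
  = ∂/∂x (0) - ∂/∂y (y + 3*z) + ∂/∂z (z).
Each of these terms simplifies to sums of mixed partials that cancel in pairs. The result is 0 (by equality of mixed partials for smooth functions — Schwarz / Clairaut).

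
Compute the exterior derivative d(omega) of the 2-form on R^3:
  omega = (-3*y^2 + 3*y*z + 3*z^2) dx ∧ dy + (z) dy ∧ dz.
d(omega) = (3*y + 6*z) dx ∧ dy ∧ dz

For a 2-form omega = sum_{i<j} g_{ij} dx_i ∧ dx_j, the exterior derivative is
  d(omega) = sum_{i<j} d(g_{ij}) ∧ dx_i ∧ dx_j = sum_{i<j, k} (∂g_{ij}/∂x_k) dx_k ∧ dx_i ∧ dx_j.
Expand each term, using dx_k ∧ dx_i ∧ dx_j = sgn(permutation) dx_{(a)} ∧ dx_{(b)} ∧ dx_{(c)} with (a < b < c) sorted:
  d(-3*y^2 + 3*y*z + 3*z^2) includes (∂/∂z)(-3*y^2 + 3*y*z + 3*z^2) dz = (3*y + 6*z) dz, which multiplied by dx ∧ dy gives (3*y + 6*z) dx ∧ dy ∧ dz
Collecting like 3-forms: d(omega) = (3*y + 6*z) dx ∧ dy ∧ dz.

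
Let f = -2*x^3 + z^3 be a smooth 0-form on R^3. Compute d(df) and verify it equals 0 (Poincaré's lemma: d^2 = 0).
d(df) = 0

Step 1: df = sum_i (∂f/∂x_i) dx_i = (-6*x^2) dx + (0) dy + (3*z^2) dz.
Step 2: Apply d again. Using the 1-form formula, the coefficient of dx ∧ dy in d(df) is ∂^2 f/∂x ∂y - ∂^2 f/∂y ∂x = (0) - (0) = 0 (equality of mixed partials for smooth f).
Similarly for dx ∧ dz and dy ∧ dz — all coefficients vanish. So d(df) = 0.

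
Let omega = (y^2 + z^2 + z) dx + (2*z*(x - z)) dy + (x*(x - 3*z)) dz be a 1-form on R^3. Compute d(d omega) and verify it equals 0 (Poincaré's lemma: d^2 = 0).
d(d omega) = 0

Step 1: d omega = sum_{i<j} (∂f_j/∂x_i - ∂f_i/∂x_j) dx_i ∧ dx_j:
  coeff of dx ∧ dy: -2*y + 2*z
  coeff of dx ∧ dz: 2*x - 5*z - 1
  coeff of dy ∧ dz: -2*x + 4*z
Step 2: Apply d again to each 2-form coefficient. The only possible 3-form in R^3 is dx ∧ dy ∧ dz, with coefficient
  ∂(coeff of dy∧dz)/∂x - ∂(coeff of dx∧dz)/∂y + ∂(coeff of dx∧dy)/∂z
  = ∂/∂x (-2*x + 4*z) - ∂/∂y (2*x - 5*z - 1) + ∂/∂z (-2*y + 2*z).
Each of these terms simplifies to sums of mixed partials that cancel in pairs. The result is 0 (by equality of mixed partials for smooth functions — Schwarz / Clairaut).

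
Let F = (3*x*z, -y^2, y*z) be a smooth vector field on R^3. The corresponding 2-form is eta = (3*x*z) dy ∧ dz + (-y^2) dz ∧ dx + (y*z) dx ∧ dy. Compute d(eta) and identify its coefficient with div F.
d(eta) = (-y + 3*z) dx ∧ dy ∧ dz; div F = -y + 3*z

For a 2-form in R^3 of the form above, applying d gives a 3-form with coefficient ∂P/∂x + ∂Q/∂y + ∂R/∂z:
  ∂P/∂x = 3*z
  ∂Q/∂y = -2*y
  ∂R/∂z = y
Sum = -y + 3*z, which is exactly div F.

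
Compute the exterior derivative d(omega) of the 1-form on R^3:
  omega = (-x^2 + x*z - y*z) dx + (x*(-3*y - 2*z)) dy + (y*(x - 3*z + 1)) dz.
d(omega) = (-3*y - z) dx ∧ dy + (-x + 2*y) dx ∧ dz + (3*x - 3*z + 1) dy ∧ dz

For a 1-form omega = sum_i f_i dx_i, the exterior derivative is
  d(omega) = sum_{i < j} (∂f_j/∂x_i - ∂f_i/∂x_j) dx_i ∧ dx_j.
  coefficient of dx ∧ dy: ∂f_2/∂x - ∂f_1/∂y = ∂(x*(-3*y - 2*z))/∂x - ∂(-x^2 + x*z - y*z)/∂y = -3*y - z
  coefficient of dx ∧ dz: ∂f_3/∂x - ∂f_1/∂z = ∂(y*(x - 3*z + 1))/∂x - ∂(-x^2 + x*z - y*z)/∂z = -x + 2*y
  coefficient of dy ∧ dz: ∂f_3/∂y - ∂f_2/∂z = ∂(y*(x - 3*z + 1))/∂y - ∂(x*(-3*y - 2*z))/∂z = 3*x - 3*z + 1
Assembling: d(omega) = (-3*y - z) dx ∧ dy + (-x + 2*y) dx ∧ dz + (3*x - 3*z + 1) dy ∧ dz.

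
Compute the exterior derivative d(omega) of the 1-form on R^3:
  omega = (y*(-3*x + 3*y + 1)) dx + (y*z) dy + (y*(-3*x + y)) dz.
d(omega) = (3*x - 6*y - 1) dx ∧ dy + (-3*y) dx ∧ dz + (-3*x + y) dy ∧ dz

For a 1-form omega = sum_i f_i dx_i, the exterior derivative is
  d(omega) = sum_{i < j} (∂f_j/∂x_i - ∂f_i/∂x_j) dx_i ∧ dx_j.
  coefficient of dx ∧ dy: ∂f_2/∂x - ∂f_1/∂y = ∂(y*z)/∂x - ∂(y*(-3*x + 3*y + 1))/∂y = 3*x - 6*y - 1
  coefficient of dx ∧ dz: ∂f_3/∂x - ∂f_1/∂z = ∂(y*(-3*x + y))/∂x - ∂(y*(-3*x + 3*y + 1))/∂z = -3*y
  coefficient of dy ∧ dz: ∂f_3/∂y - ∂f_2/∂z = ∂(y*(-3*x + y))/∂y - ∂(y*z)/∂z = -3*x + y
Assembling: d(omega) = (3*x - 6*y - 1) dx ∧ dy + (-3*y) dx ∧ dz + (-3*x + y) dy ∧ dz.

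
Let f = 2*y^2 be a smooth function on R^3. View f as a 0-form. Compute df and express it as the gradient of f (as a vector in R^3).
df = (0) dx + (4*y) dy + (0) dz; grad f = (0, 4*y, 0)

For a 0-form f, d f = (∂f/∂x) dx + (∂f/∂y) dy + (∂f/∂z) dz. The components of the vector representation are exactly the entries of grad f in Cartesian coordinates:
  ∂f/∂x = 0
  ∂f/∂y = 4*y
  ∂f/∂z = 0.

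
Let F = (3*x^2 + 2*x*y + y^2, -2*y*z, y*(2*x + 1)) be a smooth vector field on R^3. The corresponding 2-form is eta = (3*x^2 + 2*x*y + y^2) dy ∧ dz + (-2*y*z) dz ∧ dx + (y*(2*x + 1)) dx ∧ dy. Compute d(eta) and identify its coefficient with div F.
d(eta) = (6*x + 2*y - 2*z) dx ∧ dy ∧ dz; div F = 6*x + 2*y - 2*z

For a 2-form in R^3 of the form above, applying d gives a 3-form with coefficient ∂P/∂x + ∂Q/∂y + ∂R/∂z:
  ∂P/∂x = 6*x + 2*y
  ∂Q/∂y = -2*z
  ∂R/∂z = 0
Sum = 6*x + 2*y - 2*z, which is exactly div F.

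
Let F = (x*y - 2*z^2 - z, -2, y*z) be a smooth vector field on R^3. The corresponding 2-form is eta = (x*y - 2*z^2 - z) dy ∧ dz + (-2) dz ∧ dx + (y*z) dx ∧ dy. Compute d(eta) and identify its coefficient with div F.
d(eta) = (2*y) dx ∧ dy ∧ dz; div F = 2*y

For a 2-form in R^3 of the form above, applying d gives a 3-form with coefficient ∂P/∂x + ∂Q/∂y + ∂R/∂z:
  ∂P/∂x = y
  ∂Q/∂y = 0
  ∂R/∂z = y
Sum = 2*y, which is exactly div F.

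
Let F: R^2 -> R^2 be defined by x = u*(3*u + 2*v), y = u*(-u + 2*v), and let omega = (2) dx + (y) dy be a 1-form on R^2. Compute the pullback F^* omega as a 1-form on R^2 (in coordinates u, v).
F^* omega = (2*u^3 - 6*u^2*v + 4*u*v^2 + 12*u + 4*v) du + (2*u*(-u^2 + 2*u*v + 2)) dv

Using F^*(f dg) = (f ∘ F) d(g ∘ F), substitute each coordinate x_i by F_i(u, v) in f_i, and replace dx_i by d F_i = (∂F_i/∂u) du + (∂F_i/∂v) dv.
  For the x component: f_1(F) = 2; d F_1 = (6*u + 2*v) du + (2*u) dv
  For the y component: f_2(F) = u*(-u + 2*v); d F_2 = (-2*u + 2*v) du + (2*u) dv
Combining and collecting du, dv coefficients:
  coeff of du: 2*u^3 - 6*u^2*v + 4*u*v^2 + 12*u + 4*v
  coeff of dv: 2*u*(-u^2 + 2*u*v + 2)
F^* omega = (2*u^3 - 6*u^2*v + 4*u*v^2 + 12*u + 4*v) du + (2*u*(-u^2 + 2*u*v + 2)) dv.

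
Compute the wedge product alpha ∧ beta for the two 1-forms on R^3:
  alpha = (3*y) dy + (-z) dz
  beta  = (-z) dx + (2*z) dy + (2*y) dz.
alpha ∧ beta = (3*y*z) dx ∧ dy + (6*y^2 + 2*z^2) dy ∧ dz + (-z^2) dx ∧ dz

Distribute the wedge, using dx_i ∧ dx_j = -dx_j ∧ dx_i and dx_i ∧ dx_i = 0. For each pair (i, j) with i < j, the coefficient of dx_i ∧ dx_j in alpha ∧ beta is (alpha_i * beta_j - alpha_j * beta_i). Collecting: alpha ∧ beta = (3*y*z) dx ∧ dy + (6*y^2 + 2*z^2) dy ∧ dz + (-z^2) dx ∧ dz.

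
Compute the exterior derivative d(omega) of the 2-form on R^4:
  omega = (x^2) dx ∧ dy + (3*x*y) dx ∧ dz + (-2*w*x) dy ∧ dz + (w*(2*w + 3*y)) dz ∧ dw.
d(omega) = (-2*w - 3*x) dx ∧ dy ∧ dz + (3*w - 2*x) dy ∧ dz ∧ dw

For a 2-form omega = sum_{i<j} g_{ij} dx_i ∧ dx_j, the exterior derivative is
  d(omega) = sum_{i<j} d(g_{ij}) ∧ dx_i ∧ dx_j = sum_{i<j, k} (∂g_{ij}/∂x_k) dx_k ∧ dx_i ∧ dx_j.
Expand each term, using dx_k ∧ dx_i ∧ dx_j = sgn(permutation) dx_{(a)} ∧ dx_{(b)} ∧ dx_{(c)} with (a < b < c) sorted:
  d(3*x*y) includes (∂/∂y)(3*x*y) dy = (3*x) dy, which multiplied by dx ∧ dz gives (-3*x) dx ∧ dy ∧ dz
  d(-2*w*x) includes (∂/∂x)(-2*w*x) dx = (-2*w) dx, which multiplied by dy ∧ dz gives (-2*w) dx ∧ dy ∧ dz
  d(-2*w*x) includes (∂/∂w)(-2*w*x) dw = (-2*x) dw, which multiplied by dy ∧ dz gives (-2*x) dy ∧ dz ∧ dw
  d(w*(2*w + 3*y)) includes (∂/∂y)(w*(2*w + 3*y)) dy = (3*w) dy, which multiplied by dz ∧ dw gives (3*w) dy ∧ dz ∧ dw
Collecting like 3-forms: d(omega) = (-2*w - 3*x) dx ∧ dy ∧ dz + (3*w - 2*x) dy ∧ dz ∧ dw.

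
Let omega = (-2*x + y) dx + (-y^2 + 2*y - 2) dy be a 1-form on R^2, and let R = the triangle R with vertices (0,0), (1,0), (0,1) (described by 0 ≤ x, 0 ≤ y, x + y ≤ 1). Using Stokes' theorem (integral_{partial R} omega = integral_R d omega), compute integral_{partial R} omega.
integral_(partial R) omega = -1/2

Stokes: integral_partial_R omega = integral_R d omega with d omega = (∂Q/∂x - ∂P/∂y) dx ∧ dy.
  ∂Q/∂x = 0
  ∂P/∂y = 1
  integrand = ∂Q/∂x - ∂P/∂y = -1.
Integrating over R: integral_0^1 integral_0^{1-x} (-1) dy dx = -1/2.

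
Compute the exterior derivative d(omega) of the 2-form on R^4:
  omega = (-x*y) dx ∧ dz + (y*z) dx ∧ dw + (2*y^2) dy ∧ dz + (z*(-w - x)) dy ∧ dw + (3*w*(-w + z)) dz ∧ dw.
d(omega) = (x) dx ∧ dy ∧ dz + (-2*z) dx ∧ dy ∧ dw + (-y) dx ∧ dz ∧ dw + (w + x) dy ∧ dz ∧ dw

For a 2-form omega = sum_{i<j} g_{ij} dx_i ∧ dx_j, the exterior derivative is
  d(omega) = sum_{i<j} d(g_{ij}) ∧ dx_i ∧ dx_j = sum_{i<j, k} (∂g_{ij}/∂x_k) dx_k ∧ dx_i ∧ dx_j.
Expand each term, using dx_k ∧ dx_i ∧ dx_j = sgn(permutation) dx_{(a)} ∧ dx_{(b)} ∧ dx_{(c)} with (a < b < c) sorted:
  d(-x*y) includes (∂/∂y)(-x*y) dy = (-x) dy, which multiplied by dx ∧ dz gives (x) dx ∧ dy ∧ dz
  d(y*z) includes (∂/∂y)(y*z) dy = (z) dy, which multiplied by dx ∧ dw gives (-z) dx ∧ dy ∧ dw
  d(y*z) includes (∂/∂z)(y*z) dz = (y) dz, which multiplied by dx ∧ dw gives (-y) dx ∧ dz ∧ dw
  d(z*(-w - x)) includes (∂/∂x)(z*(-w - x)) dx = (-z) dx, which multiplied by dy ∧ dw gives (-z) dx ∧ dy ∧ dw
  d(z*(-w - x)) includes (∂/∂z)(z*(-w - x)) dz = (-w - x) dz, which multiplied by dy ∧ dw gives (w + x) dy ∧ dz ∧ dw
Collecting like 3-forms: d(omega) = (x) dx ∧ dy ∧ dz + (-2*z) dx ∧ dy ∧ dw + (-y) dx ∧ dz ∧ dw + (w + x) dy ∧ dz ∧ dw.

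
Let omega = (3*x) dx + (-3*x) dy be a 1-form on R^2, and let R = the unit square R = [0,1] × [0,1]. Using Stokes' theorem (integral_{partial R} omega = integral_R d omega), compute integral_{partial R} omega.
integral_(partial R) omega = -3

Stokes: integral_partial_R omega = integral_R d omega with d omega = (∂Q/∂x - ∂P/∂y) dx ∧ dy.
  ∂Q/∂x = -3
  ∂P/∂y = 0
  integrand = ∂Q/∂x - ∂P/∂y = -3.
Integrating over R: integral_0^1 integral_0^1 (-3) dx dy = -3.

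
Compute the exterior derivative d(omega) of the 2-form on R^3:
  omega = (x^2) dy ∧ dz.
d(omega) = (2*x) dx ∧ dy ∧ dz

For a 2-form omega = sum_{i<j} g_{ij} dx_i ∧ dx_j, the exterior derivative is
  d(omega) = sum_{i<j} d(g_{ij}) ∧ dx_i ∧ dx_j = sum_{i<j, k} (∂g_{ij}/∂x_k) dx_k ∧ dx_i ∧ dx_j.
Expand each term, using dx_k ∧ dx_i ∧ dx_j = sgn(permutation) dx_{(a)} ∧ dx_{(b)} ∧ dx_{(c)} with (a < b < c) sorted:
  d(x^2) includes (∂/∂x)(x^2) dx = (2*x) dx, which multiplied by dy ∧ dz gives (2*x) dx ∧ dy ∧ dz
Collecting like 3-forms: d(omega) = (2*x) dx ∧ dy ∧ dz.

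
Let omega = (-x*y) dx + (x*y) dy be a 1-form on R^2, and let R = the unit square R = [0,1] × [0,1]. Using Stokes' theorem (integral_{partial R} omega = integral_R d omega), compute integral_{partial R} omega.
integral_(partial R) omega = 1

Stokes: integral_partial_R omega = integral_R d omega with d omega = (∂Q/∂x - ∂P/∂y) dx ∧ dy.
  ∂Q/∂x = y
  ∂P/∂y = -x
  integrand = ∂Q/∂x - ∂P/∂y = x + y.
Integrating over R: integral_0^1 integral_0^1 (x + y) dx dy = 1.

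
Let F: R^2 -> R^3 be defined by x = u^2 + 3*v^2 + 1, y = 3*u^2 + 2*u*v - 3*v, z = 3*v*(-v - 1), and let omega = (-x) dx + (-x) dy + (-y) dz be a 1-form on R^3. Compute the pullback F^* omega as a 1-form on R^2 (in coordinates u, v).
F^* omega = (-8*u^3 - 2*u^2*v - 24*u*v^2 - 8*u - 6*v^3 - 2*v) du + (-2*u^3 + 12*u^2*v + 12*u^2 + 6*u*v^2 + 6*u*v - 2*u - 18*v^3 - 9*v^2 - 15*v + 3) dv

Using F^*(f dg) = (f ∘ F) d(g ∘ F), substitute each coordinate x_i by F_i(u, v) in f_i, and replace dx_i by d F_i = (∂F_i/∂u) du + (∂F_i/∂v) dv.
  For the x component: f_1(F) = -u^2 - 3*v^2 - 1; d F_1 = (2*u) du + (6*v) dv
  For the y component: f_2(F) = -u^2 - 3*v^2 - 1; d F_2 = (6*u + 2*v) du + (2*u - 3) dv
  For the z component: f_3(F) = -3*u^2 - 2*u*v + 3*v; d F_3 = (0) du + (-6*v - 3) dv
Combining and collecting du, dv coefficients:
  coeff of du: -8*u^3 - 2*u^2*v - 24*u*v^2 - 8*u - 6*v^3 - 2*v
  coeff of dv: -2*u^3 + 12*u^2*v + 12*u^2 + 6*u*v^2 + 6*u*v - 2*u - 18*v^3 - 9*v^2 - 15*v + 3
F^* omega = (-8*u^3 - 2*u^2*v - 24*u*v^2 - 8*u - 6*v^3 - 2*v) du + (-2*u^3 + 12*u^2*v + 12*u^2 + 6*u*v^2 + 6*u*v - 2*u - 18*v^3 - 9*v^2 - 15*v + 3) dv.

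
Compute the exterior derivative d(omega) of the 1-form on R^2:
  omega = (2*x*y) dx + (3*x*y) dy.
d(omega) = (-2*x + 3*y) dx ∧ dy

For a 1-form omega = sum_i f_i dx_i, the exterior derivative is
  d(omega) = sum_{i < j} (∂f_j/∂x_i - ∂f_i/∂x_j) dx_i ∧ dx_j.
  coefficient of dx ∧ dy: ∂f_2/∂x - ∂f_1/∂y = ∂(3*x*y)/∂x - ∂(2*x*y)/∂y = -2*x + 3*y
Assembling: d(omega) = (-2*x + 3*y) dx ∧ dy.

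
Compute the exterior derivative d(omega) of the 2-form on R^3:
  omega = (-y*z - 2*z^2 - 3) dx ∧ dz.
d(omega) = (z) dx ∧ dy ∧ dz

For a 2-form omega = sum_{i<j} g_{ij} dx_i ∧ dx_j, the exterior derivative is
  d(omega) = sum_{i<j} d(g_{ij}) ∧ dx_i ∧ dx_j = sum_{i<j, k} (∂g_{ij}/∂x_k) dx_k ∧ dx_i ∧ dx_j.
Expand each term, using dx_k ∧ dx_i ∧ dx_j = sgn(permutation) dx_{(a)} ∧ dx_{(b)} ∧ dx_{(c)} with (a < b < c) sorted:
  d(-y*z - 2*z^2 - 3) includes (∂/∂y)(-y*z - 2*z^2 - 3) dy = (-z) dy, which multiplied by dx ∧ dz gives (z) dx ∧ dy ∧ dz
Collecting like 3-forms: d(omega) = (z) dx ∧ dy ∧ dz.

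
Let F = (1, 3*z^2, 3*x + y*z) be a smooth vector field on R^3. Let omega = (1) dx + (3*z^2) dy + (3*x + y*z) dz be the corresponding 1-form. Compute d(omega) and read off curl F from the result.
d(omega) = (-5*z) dy ∧ dz + (-3) dz ∧ dx + (0) dx ∧ dy; curl F = (-5*z, -3, 0)

d omega = sum_{i<j} (∂f_j/∂x_i - ∂f_i/∂x_j) dx_i ∧ dx_j. Under the identification (dy ∧ dz, dz ∧ dx, dx ∧ dy) ↔ (e_x, e_y, e_z), the coefficients are exactly the components of curl F. Compute:
  ∂R/∂y - ∂Q/∂z = (z) - (6*z) = -5*z
  ∂P/∂z - ∂R/∂x = (0) - (3) = -3
  ∂Q/∂x - ∂P/∂y = (0) - (0) = 0.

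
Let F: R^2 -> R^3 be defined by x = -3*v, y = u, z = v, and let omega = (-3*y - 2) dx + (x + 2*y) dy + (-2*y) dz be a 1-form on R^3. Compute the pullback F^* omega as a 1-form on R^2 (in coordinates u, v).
F^* omega = (2*u - 3*v) du + (7*u + 6) dv

Using F^*(f dg) = (f ∘ F) d(g ∘ F), substitute each coordinate x_i by F_i(u, v) in f_i, and replace dx_i by d F_i = (∂F_i/∂u) du + (∂F_i/∂v) dv.
  For the x component: f_1(F) = -3*u - 2; d F_1 = (0) du + (-3) dv
  For the y component: f_2(F) = 2*u - 3*v; d F_2 = (1) du + (0) dv
  For the z component: f_3(F) = -2*u; d F_3 = (0) du + (1) dv
Combining and collecting du, dv coefficients:
  coeff of du: 2*u - 3*v
  coeff of dv: 7*u + 6
F^* omega = (2*u - 3*v) du + (7*u + 6) dv.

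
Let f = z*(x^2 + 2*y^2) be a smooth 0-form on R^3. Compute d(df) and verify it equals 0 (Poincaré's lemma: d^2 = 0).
d(df) = 0

Step 1: df = sum_i (∂f/∂x_i) dx_i = (2*x*z) dx + (4*y*z) dy + (x^2 + 2*y^2) dz.
Step 2: Apply d again. Using the 1-form formula, the coefficient of dx ∧ dy in d(df) is ∂^2 f/∂x ∂y - ∂^2 f/∂y ∂x = (0) - (0) = 0 (equality of mixed partials for smooth f).
Similarly for dx ∧ dz and dy ∧ dz — all coefficients vanish. So d(df) = 0.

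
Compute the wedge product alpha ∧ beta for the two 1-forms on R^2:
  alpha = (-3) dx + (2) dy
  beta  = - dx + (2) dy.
alpha ∧ beta = (-4) dx ∧ dy

Distribute the wedge, using dx_i ∧ dx_j = -dx_j ∧ dx_i and dx_i ∧ dx_i = 0. For each pair (i, j) with i < j, the coefficient of dx_i ∧ dx_j in alpha ∧ beta is (alpha_i * beta_j - alpha_j * beta_i). Collecting: alpha ∧ beta = (-4) dx ∧ dy.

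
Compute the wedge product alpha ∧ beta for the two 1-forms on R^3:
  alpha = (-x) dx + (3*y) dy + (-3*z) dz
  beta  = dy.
alpha ∧ beta = (-x) dx ∧ dy + (3*z) dy ∧ dz

Distribute the wedge, using dx_i ∧ dx_j = -dx_j ∧ dx_i and dx_i ∧ dx_i = 0. For each pair (i, j) with i < j, the coefficient of dx_i ∧ dx_j in alpha ∧ beta is (alpha_i * beta_j - alpha_j * beta_i). Collecting: alpha ∧ beta = (-x) dx ∧ dy + (3*z) dy ∧ dz.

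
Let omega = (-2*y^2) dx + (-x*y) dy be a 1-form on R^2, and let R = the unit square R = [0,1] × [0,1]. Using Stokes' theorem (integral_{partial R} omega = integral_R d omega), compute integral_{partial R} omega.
integral_(partial R) omega = 3/2

Stokes: integral_partial_R omega = integral_R d omega with d omega = (∂Q/∂x - ∂P/∂y) dx ∧ dy.
  ∂Q/∂x = -y
  ∂P/∂y = -4*y
  integrand = ∂Q/∂x - ∂P/∂y = 3*y.
Integrating over R: integral_0^1 integral_0^1 (3*y) dx dy = 3/2.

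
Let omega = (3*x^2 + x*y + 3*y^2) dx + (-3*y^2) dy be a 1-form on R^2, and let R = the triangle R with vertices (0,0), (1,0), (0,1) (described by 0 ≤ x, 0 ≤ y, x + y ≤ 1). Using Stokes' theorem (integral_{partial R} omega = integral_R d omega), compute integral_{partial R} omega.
integral_(partial R) omega = -7/6

Stokes: integral_partial_R omega = integral_R d omega with d omega = (∂Q/∂x - ∂P/∂y) dx ∧ dy.
  ∂Q/∂x = 0
  ∂P/∂y = x + 6*y
  integrand = ∂Q/∂x - ∂P/∂y = -x - 6*y.
Integrating over R: integral_0^1 integral_0^{1-x} (-x - 6*y) dy dx = -7/6.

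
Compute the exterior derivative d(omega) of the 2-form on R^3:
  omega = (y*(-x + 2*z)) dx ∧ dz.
d(omega) = (x - 2*z) dx ∧ dy ∧ dz

For a 2-form omega = sum_{i<j} g_{ij} dx_i ∧ dx_j, the exterior derivative is
  d(omega) = sum_{i<j} d(g_{ij}) ∧ dx_i ∧ dx_j = sum_{i<j, k} (∂g_{ij}/∂x_k) dx_k ∧ dx_i ∧ dx_j.
Expand each term, using dx_k ∧ dx_i ∧ dx_j = sgn(permutation) dx_{(a)} ∧ dx_{(b)} ∧ dx_{(c)} with (a < b < c) sorted:
  d(y*(-x + 2*z)) includes (∂/∂y)(y*(-x + 2*z)) dy = (-x + 2*z) dy, which multiplied by dx ∧ dz gives (x - 2*z) dx ∧ dy ∧ dz
Collecting like 3-forms: d(omega) = (x - 2*z) dx ∧ dy ∧ dz.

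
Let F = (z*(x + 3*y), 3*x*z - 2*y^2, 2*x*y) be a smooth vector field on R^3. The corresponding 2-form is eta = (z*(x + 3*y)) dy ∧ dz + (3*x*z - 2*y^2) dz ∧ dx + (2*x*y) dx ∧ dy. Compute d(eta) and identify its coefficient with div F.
d(eta) = (-4*y + z) dx ∧ dy ∧ dz; div F = -4*y + z

For a 2-form in R^3 of the form above, applying d gives a 3-form with coefficient ∂P/∂x + ∂Q/∂y + ∂R/∂z:
  ∂P/∂x = z
  ∂Q/∂y = -4*y
  ∂R/∂z = 0
Sum = -4*y + z, which is exactly div F.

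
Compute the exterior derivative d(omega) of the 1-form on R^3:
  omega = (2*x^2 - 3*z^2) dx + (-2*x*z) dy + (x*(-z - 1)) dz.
d(omega) = (-2*z) dx ∧ dy + (5*z - 1) dx ∧ dz + (2*x) dy ∧ dz

For a 1-form omega = sum_i f_i dx_i, the exterior derivative is
  d(omega) = sum_{i < j} (∂f_j/∂x_i - ∂f_i/∂x_j) dx_i ∧ dx_j.
  coefficient of dx ∧ dy: ∂f_2/∂x - ∂f_1/∂y = ∂(-2*x*z)/∂x - ∂(2*x^2 - 3*z^2)/∂y = -2*z
  coefficient of dx ∧ dz: ∂f_3/∂x - ∂f_1/∂z = ∂(x*(-z - 1))/∂x - ∂(2*x^2 - 3*z^2)/∂z = 5*z - 1
  coefficient of dy ∧ dz: ∂f_3/∂y - ∂f_2/∂z = ∂(x*(-z - 1))/∂y - ∂(-2*x*z)/∂z = 2*x
Assembling: d(omega) = (-2*z) dx ∧ dy + (5*z - 1) dx ∧ dz + (2*x) dy ∧ dz.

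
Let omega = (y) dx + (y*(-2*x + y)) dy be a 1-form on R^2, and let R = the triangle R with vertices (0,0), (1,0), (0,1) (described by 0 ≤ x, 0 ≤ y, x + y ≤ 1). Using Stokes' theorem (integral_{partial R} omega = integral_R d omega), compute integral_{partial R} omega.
integral_(partial R) omega = -5/6

Stokes: integral_partial_R omega = integral_R d omega with d omega = (∂Q/∂x - ∂P/∂y) dx ∧ dy.
  ∂Q/∂x = -2*y
  ∂P/∂y = 1
  integrand = ∂Q/∂x - ∂P/∂y = -2*y - 1.
Integrating over R: integral_0^1 integral_0^{1-x} (-2*y - 1) dy dx = -5/6.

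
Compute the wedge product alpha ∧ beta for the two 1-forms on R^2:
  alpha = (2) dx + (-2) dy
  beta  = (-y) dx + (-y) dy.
alpha ∧ beta = (-4*y) dx ∧ dy

Distribute the wedge, using dx_i ∧ dx_j = -dx_j ∧ dx_i and dx_i ∧ dx_i = 0. For each pair (i, j) with i < j, the coefficient of dx_i ∧ dx_j in alpha ∧ beta is (alpha_i * beta_j - alpha_j * beta_i). Collecting: alpha ∧ beta = (-4*y) dx ∧ dy.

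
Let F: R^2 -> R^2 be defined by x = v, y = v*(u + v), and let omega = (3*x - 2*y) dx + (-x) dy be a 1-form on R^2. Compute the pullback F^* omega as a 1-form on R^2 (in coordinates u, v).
F^* omega = (-v^2) du + (v*(-3*u - 4*v + 3)) dv

Using F^*(f dg) = (f ∘ F) d(g ∘ F), substitute each coordinate x_i by F_i(u, v) in f_i, and replace dx_i by d F_i = (∂F_i/∂u) du + (∂F_i/∂v) dv.
  For the x component: f_1(F) = v*(-2*u - 2*v + 3); d F_1 = (0) du + (1) dv
  For the y component: f_2(F) = -v; d F_2 = (v) du + (u + 2*v) dv
Combining and collecting du, dv coefficients:
  coeff of du: -v^2
  coeff of dv: v*(-3*u - 4*v + 3)
F^* omega = (-v^2) du + (v*(-3*u - 4*v + 3)) dv.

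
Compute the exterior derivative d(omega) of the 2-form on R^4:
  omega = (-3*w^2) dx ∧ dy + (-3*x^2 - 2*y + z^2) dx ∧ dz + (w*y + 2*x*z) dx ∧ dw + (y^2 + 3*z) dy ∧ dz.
d(omega) = (-7*w) dx ∧ dy ∧ dw + (2) dx ∧ dy ∧ dz + (-2*x) dx ∧ dz ∧ dw

For a 2-form omega = sum_{i<j} g_{ij} dx_i ∧ dx_j, the exterior derivative is
  d(omega) = sum_{i<j} d(g_{ij}) ∧ dx_i ∧ dx_j = sum_{i<j, k} (∂g_{ij}/∂x_k) dx_k ∧ dx_i ∧ dx_j.
Expand each term, using dx_k ∧ dx_i ∧ dx_j = sgn(permutation) dx_{(a)} ∧ dx_{(b)} ∧ dx_{(c)} with (a < b < c) sorted:
  d(-3*w^2) includes (∂/∂w)(-3*w^2) dw = (-6*w) dw, which multiplied by dx ∧ dy gives (-6*w) dx ∧ dy ∧ dw
  d(-3*x^2 - 2*y + z^2) includes (∂/∂y)(-3*x^2 - 2*y + z^2) dy = (-2) dy, which multiplied by dx ∧ dz gives (2) dx ∧ dy ∧ dz
  d(w*y + 2*x*z) includes (∂/∂y)(w*y + 2*x*z) dy = (w) dy, which multiplied by dx ∧ dw gives (-w) dx ∧ dy ∧ dw
  d(w*y + 2*x*z) includes (∂/∂z)(w*y + 2*x*z) dz = (2*x) dz, which multiplied by dx ∧ dw gives (-2*x) dx ∧ dz ∧ dw
Collecting like 3-forms: d(omega) = (-7*w) dx ∧ dy ∧ dw + (2) dx ∧ dy ∧ dz + (-2*x) dx ∧ dz ∧ dw.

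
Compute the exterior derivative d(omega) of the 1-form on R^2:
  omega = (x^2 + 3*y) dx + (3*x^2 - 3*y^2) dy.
d(omega) = (6*x - 3) dx ∧ dy

For a 1-form omega = sum_i f_i dx_i, the exterior derivative is
  d(omega) = sum_{i < j} (∂f_j/∂x_i - ∂f_i/∂x_j) dx_i ∧ dx_j.
  coefficient of dx ∧ dy: ∂f_2/∂x - ∂f_1/∂y = ∂(3*x^2 - 3*y^2)/∂x - ∂(x^2 + 3*y)/∂y = 6*x - 3
Assembling: d(omega) = (6*x - 3) dx ∧ dy.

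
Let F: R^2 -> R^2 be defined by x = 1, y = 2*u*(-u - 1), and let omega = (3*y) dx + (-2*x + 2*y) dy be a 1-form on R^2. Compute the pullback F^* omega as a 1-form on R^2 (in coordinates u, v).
F^* omega = (16*u^3 + 24*u^2 + 16*u + 4) du

Using F^*(f dg) = (f ∘ F) d(g ∘ F), substitute each coordinate x_i by F_i(u, v) in f_i, and replace dx_i by d F_i = (∂F_i/∂u) du + (∂F_i/∂v) dv.
  For the x component: f_1(F) = 6*u*(-u - 1); d F_1 = (0) du + (0) dv
  For the y component: f_2(F) = -4*u^2 - 4*u - 2; d F_2 = (-4*u - 2) du + (0) dv
Combining and collecting du, dv coefficients:
  coeff of du: 16*u^3 + 24*u^2 + 16*u + 4
  coeff of dv: 0
F^* omega = (16*u^3 + 24*u^2 + 16*u + 4) du.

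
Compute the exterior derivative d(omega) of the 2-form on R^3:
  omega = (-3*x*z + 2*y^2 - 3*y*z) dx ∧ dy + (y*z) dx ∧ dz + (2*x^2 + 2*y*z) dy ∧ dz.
d(omega) = (x - 3*y - z) dx ∧ dy ∧ dz

For a 2-form omega = sum_{i<j} g_{ij} dx_i ∧ dx_j, the exterior derivative is
  d(omega) = sum_{i<j} d(g_{ij}) ∧ dx_i ∧ dx_j = sum_{i<j, k} (∂g_{ij}/∂x_k) dx_k ∧ dx_i ∧ dx_j.
Expand each term, using dx_k ∧ dx_i ∧ dx_j = sgn(permutation) dx_{(a)} ∧ dx_{(b)} ∧ dx_{(c)} with (a < b < c) sorted:
  d(-3*x*z + 2*y^2 - 3*y*z) includes (∂/∂z)(-3*x*z + 2*y^2 - 3*y*z) dz = (-3*x - 3*y) dz, which multiplied by dx ∧ dy gives (-3*x - 3*y) dx ∧ dy ∧ dz
  d(y*z) includes (∂/∂y)(y*z) dy = (z) dy, which multiplied by dx ∧ dz gives (-z) dx ∧ dy ∧ dz
  d(2*x^2 + 2*y*z) includes (∂/∂x)(2*x^2 + 2*y*z) dx = (4*x) dx, which multiplied by dy ∧ dz gives (4*x) dx ∧ dy ∧ dz
Collecting like 3-forms: d(omega) = (x - 3*y - z) dx ∧ dy ∧ dz.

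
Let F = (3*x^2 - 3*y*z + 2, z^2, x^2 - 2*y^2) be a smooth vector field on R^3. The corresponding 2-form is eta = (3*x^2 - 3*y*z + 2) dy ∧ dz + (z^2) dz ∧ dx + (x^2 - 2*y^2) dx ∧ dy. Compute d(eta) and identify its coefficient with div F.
d(eta) = (6*x) dx ∧ dy ∧ dz; div F = 6*x

For a 2-form in R^3 of the form above, applying d gives a 3-form with coefficient ∂P/∂x + ∂Q/∂y + ∂R/∂z:
  ∂P/∂x = 6*x
  ∂Q/∂y = 0
  ∂R/∂z = 0
Sum = 6*x, which is exactly div F.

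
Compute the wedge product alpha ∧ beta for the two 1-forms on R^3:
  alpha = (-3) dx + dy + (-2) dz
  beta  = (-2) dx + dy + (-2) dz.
alpha ∧ beta = (-1) dx ∧ dy + (2) dx ∧ dz

Distribute the wedge, using dx_i ∧ dx_j = -dx_j ∧ dx_i and dx_i ∧ dx_i = 0. For each pair (i, j) with i < j, the coefficient of dx_i ∧ dx_j in alpha ∧ beta is (alpha_i * beta_j - alpha_j * beta_i). Collecting: alpha ∧ beta = (-1) dx ∧ dy + (2) dx ∧ dz.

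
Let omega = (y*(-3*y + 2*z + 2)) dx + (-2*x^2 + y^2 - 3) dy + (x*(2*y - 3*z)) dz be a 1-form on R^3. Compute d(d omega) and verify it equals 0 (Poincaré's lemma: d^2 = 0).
d(d omega) = 0

Step 1: d omega = sum_{i<j} (∂f_j/∂x_i - ∂f_i/∂x_j) dx_i ∧ dx_j:
  coeff of dx ∧ dy: -4*x + 6*y - 2*z - 2
  coeff of dx ∧ dz: -3*z
  coeff of dy ∧ dz: 2*x
Step 2: Apply d again to each 2-form coefficient. The only possible 3-form in R^3 is dx ∧ dy ∧ dz, with coefficient
  ∂(coeff of dy∧dz)/∂x - ∂(coeff of dx∧dz)/∂y + ∂(coeff of dx∧dy)/∂z
  = ∂/∂x (2*x) - ∂/∂y (-3*z) + ∂/∂z (-4*x + 6*y - 2*z - 2).
Each of these terms simplifies to sums of mixed partials that cancel in pairs. The result is 0 (by equality of mixed partials for smooth functions — Schwarz / Clairaut).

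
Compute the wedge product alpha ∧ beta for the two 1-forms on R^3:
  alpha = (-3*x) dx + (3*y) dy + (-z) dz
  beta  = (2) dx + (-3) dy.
alpha ∧ beta = (9*x - 6*y) dx ∧ dy + (2*z) dx ∧ dz + (-3*z) dy ∧ dz

Distribute the wedge, using dx_i ∧ dx_j = -dx_j ∧ dx_i and dx_i ∧ dx_i = 0. For each pair (i, j) with i < j, the coefficient of dx_i ∧ dx_j in alpha ∧ beta is (alpha_i * beta_j - alpha_j * beta_i). Collecting: alpha ∧ beta = (9*x - 6*y) dx ∧ dy + (2*z) dx ∧ dz + (-3*z) dy ∧ dz.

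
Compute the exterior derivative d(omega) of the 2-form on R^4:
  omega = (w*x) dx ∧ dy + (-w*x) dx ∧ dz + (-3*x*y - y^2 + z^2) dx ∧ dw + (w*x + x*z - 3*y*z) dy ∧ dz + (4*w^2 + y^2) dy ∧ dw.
d(omega) = (4*x + 2*y) dx ∧ dy ∧ dw + (-x - 2*z) dx ∧ dz ∧ dw + (w + z) dx ∧ dy ∧ dz + (x) dy ∧ dz ∧ dw

For a 2-form omega = sum_{i<j} g_{ij} dx_i ∧ dx_j, the exterior derivative is
  d(omega) = sum_{i<j} d(g_{ij}) ∧ dx_i ∧ dx_j = sum_{i<j, k} (∂g_{ij}/∂x_k) dx_k ∧ dx_i ∧ dx_j.
Expand each term, using dx_k ∧ dx_i ∧ dx_j = sgn(permutation) dx_{(a)} ∧ dx_{(b)} ∧ dx_{(c)} with (a < b < c) sorted:
  d(w*x) includes (∂/∂w)(w*x) dw = (x) dw, which multiplied by dx ∧ dy gives (x) dx ∧ dy ∧ dw
  d(-w*x) includes (∂/∂w)(-w*x) dw = (-x) dw, which multiplied by dx ∧ dz gives (-x) dx ∧ dz ∧ dw
  d(-3*x*y - y^2 + z^2) includes (∂/∂y)(-3*x*y - y^2 + z^2) dy = (-3*x - 2*y) dy, which multiplied by dx ∧ dw gives (3*x + 2*y) dx ∧ dy ∧ dw
  d(-3*x*y - y^2 + z^2) includes (∂/∂z)(-3*x*y - y^2 + z^2) dz = (2*z) dz, which multiplied by dx ∧ dw gives (-2*z) dx ∧ dz ∧ dw
  d(w*x + x*z - 3*y*z) includes (∂/∂x)(w*x + x*z - 3*y*z) dx = (w + z) dx, which multiplied by dy ∧ dz gives (w + z) dx ∧ dy ∧ dz
  d(w*x + x*z - 3*y*z) includes (∂/∂w)(w*x + x*z - 3*y*z) dw = (x) dw, which multiplied by dy ∧ dz gives (x) dy ∧ dz ∧ dw
Collecting like 3-forms: d(omega) = (4*x + 2*y) dx ∧ dy ∧ dw + (-x - 2*z) dx ∧ dz ∧ dw + (w + z) dx ∧ dy ∧ dz + (x) dy ∧ dz ∧ dw.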